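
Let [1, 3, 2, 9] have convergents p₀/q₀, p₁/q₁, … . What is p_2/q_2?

9/7

Using pₖ = aₖpₖ₋₁ + pₖ₋₂, qₖ = aₖqₖ₋₁ + qₖ₋₂ (with p₋₁=1, p₋₂=0, q₋₁=0, q₋₂=1):
  k=0: a=1, p=1, q=1
  k=1: a=3, p=4, q=3
  k=2: a=2, p=9, q=7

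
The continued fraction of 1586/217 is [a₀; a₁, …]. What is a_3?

5

1586 = 7·217 + 67   →  a_0 = 7
217 = 3·67 + 16   →  a_1 = 3
67 = 4·16 + 3   →  a_2 = 4
16 = 5·3 + 1   →  a_3 = 5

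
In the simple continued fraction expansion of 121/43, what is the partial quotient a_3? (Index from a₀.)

2

121 = 2·43 + 35   →  a_0 = 2
43 = 1·35 + 8   →  a_1 = 1
35 = 4·8 + 3   →  a_2 = 4
8 = 2·3 + 2   →  a_3 = 2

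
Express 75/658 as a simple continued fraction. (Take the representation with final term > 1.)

75 = 0×658 + 75
658 = 8×75 + 58
75 = 1×58 + 17
58 = 3×17 + 7
17 = 2×7 + 3
7 = 2×3 + 1
3 = 3×1 + 0  (stop)
So 75/658 = [0; 8, 1, 3, 2, 2, 3].

[0; 8, 1, 3, 2, 2, 3]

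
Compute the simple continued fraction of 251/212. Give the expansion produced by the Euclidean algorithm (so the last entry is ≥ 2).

251 = 1·212 + 39
212 = 5·39 + 17
39 = 2·17 + 5
17 = 3·5 + 2
5 = 2·2 + 1
2 = 2·1 + 0  (stop)
So 251/212 = [1; 5, 2, 3, 2, 2].

[1; 5, 2, 3, 2, 2]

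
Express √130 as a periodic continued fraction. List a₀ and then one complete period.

a₀ = ⌊√130⌋ = 11.
With m₀=0, d₀=1 and mₖ₊₁ = dₖaₖ − mₖ, dₖ₊₁ = (n − mₖ₊₁²)/dₖ, aₖ₊₁ = ⌊(a₀+mₖ₊₁)/dₖ₊₁⌋:
  k=1: m=11, d=9, a=2
  k=2: m=7, d=9, a=2
  k=3: m=11, d=1, a=22
d=1 and a=2a₀=22 at k=3, so the next step gives (m, d) = (11, 9) again — its k=1 value — and the period has length 3.

[11; 2, 2, 22]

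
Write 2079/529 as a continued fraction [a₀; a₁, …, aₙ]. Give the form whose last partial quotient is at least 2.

2079 = 3*529 + 492
529 = 1*492 + 37
492 = 13*37 + 11
37 = 3*11 + 4
11 = 2*4 + 3
4 = 1*3 + 1
3 = 3*1 + 0  (stop)
So 2079/529 = [3; 1, 13, 3, 2, 1, 3].

[3; 1, 13, 3, 2, 1, 3]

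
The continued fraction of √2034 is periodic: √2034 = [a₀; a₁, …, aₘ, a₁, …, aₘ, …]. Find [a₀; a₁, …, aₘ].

[45; 10, 90]

a₀ = ⌊√2034⌋ = 45.
With m₀=0, d₀=1 and mₖ₊₁ = dₖaₖ − mₖ, dₖ₊₁ = (n − mₖ₊₁²)/dₖ, aₖ₊₁ = ⌊(a₀+mₖ₊₁)/dₖ₊₁⌋:
  k=1: m=45, d=9, a=10
  k=2: m=45, d=1, a=90
d=1 and a=2a₀=90 at k=2, so the next step gives (m, d) = (45, 9) again — its k=1 value — and the period has length 2.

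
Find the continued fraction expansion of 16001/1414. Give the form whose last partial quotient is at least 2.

[11; 3, 6, 8, 9]

16001 = 11*1414 + 447
1414 = 3*447 + 73
447 = 6*73 + 9
73 = 8*9 + 1
9 = 9*1 + 0  (stop)
So 16001/1414 = [11; 3, 6, 8, 9].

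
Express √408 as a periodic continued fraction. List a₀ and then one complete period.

[20; 5, 40]

a₀ = ⌊√408⌋ = 20.
With m₀=0, d₀=1 and mₖ₊₁ = dₖaₖ − mₖ, dₖ₊₁ = (n − mₖ₊₁²)/dₖ, aₖ₊₁ = ⌊(a₀+mₖ₊₁)/dₖ₊₁⌋:
  k=1: m=20, d=8, a=5
  k=2: m=20, d=1, a=40
d=1 and a=2a₀=40 at k=2, so the next step gives (m, d) = (20, 8) again — its k=1 value — and the period has length 2.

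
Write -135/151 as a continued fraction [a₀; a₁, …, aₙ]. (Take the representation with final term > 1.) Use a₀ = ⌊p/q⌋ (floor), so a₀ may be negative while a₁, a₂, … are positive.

-135 = -1*151 + 16
151 = 9*16 + 7
16 = 2*7 + 2
7 = 3*2 + 1
2 = 2*1 + 0  (stop)
So -135/151 = [-1; 9, 2, 3, 2].

[-1; 9, 2, 3, 2]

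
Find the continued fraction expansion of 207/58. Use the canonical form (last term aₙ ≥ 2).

[3; 1, 1, 3, 8]

207 = 3×58 + 33
58 = 1×33 + 25
33 = 1×25 + 8
25 = 3×8 + 1
8 = 8×1 + 0  (stop)
So 207/58 = [3; 1, 1, 3, 8].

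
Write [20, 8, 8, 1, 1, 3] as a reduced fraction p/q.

Using pₖ = aₖpₖ₋₁ + pₖ₋₂ and qₖ = aₖqₖ₋₁ + qₖ₋₂:
  k=0: a=20, p=20, q=1
  k=1: a=8, p=161, q=8
  k=2: a=8, p=1308, q=65
  k=3: a=1, p=1469, q=73
  k=4: a=1, p=2777, q=138
  k=5: a=3, p=9800, q=487

9800/487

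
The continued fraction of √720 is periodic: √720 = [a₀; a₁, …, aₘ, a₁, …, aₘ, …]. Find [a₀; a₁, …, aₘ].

[26; 1, 4, 1, 52]

a₀ = ⌊√720⌋ = 26.
With m₀=0, d₀=1 and mₖ₊₁ = dₖaₖ − mₖ, dₖ₊₁ = (n − mₖ₊₁²)/dₖ, aₖ₊₁ = ⌊(a₀+mₖ₊₁)/dₖ₊₁⌋:
  k=1: m=26, d=44, a=1
  k=2: m=18, d=9, a=4
  k=3: m=18, d=44, a=1
  k=4: m=26, d=1, a=52
d=1 and a=2a₀=52 at k=4, so the next step gives (m, d) = (26, 44) again — its k=1 value — and the period has length 4.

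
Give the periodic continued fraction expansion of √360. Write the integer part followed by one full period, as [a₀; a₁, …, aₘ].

a₀ = ⌊√360⌋ = 18.

[18; 1, 36]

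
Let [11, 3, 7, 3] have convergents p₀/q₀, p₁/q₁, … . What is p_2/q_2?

249/22

Using pₖ = aₖpₖ₋₁ + pₖ₋₂, qₖ = aₖqₖ₋₁ + qₖ₋₂ (with p₋₁=1, p₋₂=0, q₋₁=0, q₋₂=1):
  k=0: a=11, p=11, q=1
  k=1: a=3, p=34, q=3
  k=2: a=7, p=249, q=22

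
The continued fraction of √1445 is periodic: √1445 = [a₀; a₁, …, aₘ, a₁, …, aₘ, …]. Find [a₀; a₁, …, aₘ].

[38; 76]

a₀ = ⌊√1445⌋ = 38.
With m₀=0, d₀=1 and mₖ₊₁ = dₖaₖ − mₖ, dₖ₊₁ = (n − mₖ₊₁²)/dₖ, aₖ₊₁ = ⌊(a₀+mₖ₊₁)/dₖ₊₁⌋:
  k=1: m=38, d=1, a=76
d=1 and a=2a₀=76 at k=1, so the next step gives (m, d) = (38, 1) again — its k=1 value — and the period has length 1.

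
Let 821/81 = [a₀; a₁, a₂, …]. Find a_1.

821 = 10·81 + 11   →  a_0 = 10
81 = 7·11 + 4   →  a_1 = 7

7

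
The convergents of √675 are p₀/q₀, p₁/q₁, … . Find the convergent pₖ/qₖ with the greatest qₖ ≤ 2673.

68875/2651

√675 = [25; 1, 50, …] (period length 2).
Convergents:
  p_0/q_0 = 25/1
  p_1/q_1 = 26/1
  p_2/q_2 = 1325/51
  p_3/q_3 = 1351/52
  p_4/q_4 = 68875/2651
  p_5/q_5 = 70226/2703
q_4 = 2651 ≤ 2673 < 2703 = q_5, so the answer is 68875/2651.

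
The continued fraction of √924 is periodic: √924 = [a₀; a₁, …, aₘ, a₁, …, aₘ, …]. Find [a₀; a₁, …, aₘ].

[30; 2, 1, 1, 14, 1, 1, 2, 60]

a₀ = ⌊√924⌋ = 30.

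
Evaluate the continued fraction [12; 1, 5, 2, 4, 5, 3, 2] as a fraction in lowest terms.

28734/2237

Fold from the inside: start with 2/1.
  3 + 1/2 = 7/2
  5 + 2/7 = 37/7
  4 + 7/37 = 155/37
  2 + 37/155 = 347/155
  5 + 155/347 = 1890/347
  1 + 347/1890 = 2237/1890
  12 + 1890/2237 = 28734/2237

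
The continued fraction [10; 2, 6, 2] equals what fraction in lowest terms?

293/28

Using pₖ = aₖpₖ₋₁ + pₖ₋₂ and qₖ = aₖqₖ₋₁ + qₖ₋₂:
  k=0: a=10, p=10, q=1
  k=1: a=2, p=21, q=2
  k=2: a=6, p=136, q=13
  k=3: a=2, p=293, q=28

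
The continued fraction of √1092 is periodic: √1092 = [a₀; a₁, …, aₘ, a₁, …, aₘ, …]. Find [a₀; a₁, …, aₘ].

[33; 22, 66]

a₀ = ⌊√1092⌋ = 33.
With m₀=0, d₀=1 and mₖ₊₁ = dₖaₖ − mₖ, dₖ₊₁ = (n − mₖ₊₁²)/dₖ, aₖ₊₁ = ⌊(a₀+mₖ₊₁)/dₖ₊₁⌋:
  k=1: m=33, d=3, a=22
  k=2: m=33, d=1, a=66
d=1 and a=2a₀=66 at k=2, so the next step gives (m, d) = (33, 3) again — its k=1 value — and the period has length 2.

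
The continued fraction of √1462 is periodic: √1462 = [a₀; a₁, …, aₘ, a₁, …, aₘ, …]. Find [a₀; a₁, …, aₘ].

a₀ = ⌊√1462⌋ = 38.

[38; 4, 4, 4, 76]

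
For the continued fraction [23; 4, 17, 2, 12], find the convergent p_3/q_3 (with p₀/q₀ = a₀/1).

Using pₖ = aₖpₖ₋₁ + pₖ₋₂, qₖ = aₖqₖ₋₁ + qₖ₋₂ (with p₋₁=1, p₋₂=0, q₋₁=0, q₋₂=1):
  k=0: a=23, p=23, q=1
  k=1: a=4, p=93, q=4
  k=2: a=17, p=1604, q=69
  k=3: a=2, p=3301, q=142

3301/142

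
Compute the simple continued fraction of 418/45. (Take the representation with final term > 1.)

[9; 3, 2, 6]

418 = 9*45 + 13
45 = 3*13 + 6
13 = 2*6 + 1
6 = 6*1 + 0  (stop)
So 418/45 = [9; 3, 2, 6].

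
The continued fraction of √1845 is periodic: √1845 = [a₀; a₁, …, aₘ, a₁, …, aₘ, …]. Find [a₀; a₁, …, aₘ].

a₀ = ⌊√1845⌋ = 42.
With m₀=0, d₀=1 and mₖ₊₁ = dₖaₖ − mₖ, dₖ₊₁ = (n − mₖ₊₁²)/dₖ, aₖ₊₁ = ⌊(a₀+mₖ₊₁)/dₖ₊₁⌋:
  k=1: m=42, d=81, a=1
  k=2: m=39, d=4, a=20
  k=3: m=41, d=41, a=2
  k=4: m=41, d=4, a=20
  k=5: m=39, d=81, a=1
  k=6: m=42, d=1, a=84
d=1 and a=2a₀=84 at k=6, so the next step gives (m, d) = (42, 81) again — its k=1 value — and the period has length 6.

[42; 1, 20, 2, 20, 1, 84]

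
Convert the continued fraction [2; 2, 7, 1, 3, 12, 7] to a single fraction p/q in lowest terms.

14149/5729

Using pₖ = aₖpₖ₋₁ + pₖ₋₂ and qₖ = aₖqₖ₋₁ + qₖ₋₂:
  k=0: a=2, p=2, q=1
  k=1: a=2, p=5, q=2
  k=2: a=7, p=37, q=15
  k=3: a=1, p=42, q=17
  k=4: a=3, p=163, q=66
  k=5: a=12, p=1998, q=809
  k=6: a=7, p=14149, q=5729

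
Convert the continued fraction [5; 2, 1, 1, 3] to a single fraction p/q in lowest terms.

Using pₖ = aₖpₖ₋₁ + pₖ₋₂ and qₖ = aₖqₖ₋₁ + qₖ₋₂:
  k=0: a=5, p=5, q=1
  k=1: a=2, p=11, q=2
  k=2: a=1, p=16, q=3
  k=3: a=1, p=27, q=5
  k=4: a=3, p=97, q=18

97/18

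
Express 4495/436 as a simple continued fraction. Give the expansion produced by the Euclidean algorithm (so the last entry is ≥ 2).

4495 = 10·436 + 135
436 = 3·135 + 31
135 = 4·31 + 11
31 = 2·11 + 9
11 = 1·9 + 2
9 = 4·2 + 1
2 = 2·1 + 0  (stop)
So 4495/436 = [10; 3, 4, 2, 1, 4, 2].

[10; 3, 4, 2, 1, 4, 2]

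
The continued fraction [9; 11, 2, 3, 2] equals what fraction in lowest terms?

Fold from the inside: start with 2/1.
  3 + 1/2 = 7/2
  2 + 2/7 = 16/7
  11 + 7/16 = 183/16
  9 + 16/183 = 1663/183

1663/183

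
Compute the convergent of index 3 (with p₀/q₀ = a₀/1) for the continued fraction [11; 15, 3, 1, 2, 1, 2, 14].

Using pₖ = aₖpₖ₋₁ + pₖ₋₂, qₖ = aₖqₖ₋₁ + qₖ₋₂ (with p₋₁=1, p₋₂=0, q₋₁=0, q₋₂=1):
  k=0: a=11, p=11, q=1
  k=1: a=15, p=166, q=15
  k=2: a=3, p=509, q=46
  k=3: a=1, p=675, q=61

675/61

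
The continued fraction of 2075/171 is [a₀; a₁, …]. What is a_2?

2075 = 12·171 + 23   →  a_0 = 12
171 = 7·23 + 10   →  a_1 = 7
23 = 2·10 + 3   →  a_2 = 2

2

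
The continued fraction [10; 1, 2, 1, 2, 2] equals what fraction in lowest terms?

Using pₖ = aₖpₖ₋₁ + pₖ₋₂ and qₖ = aₖqₖ₋₁ + qₖ₋₂:
  k=0: a=10, p=10, q=1
  k=1: a=1, p=11, q=1
  k=2: a=2, p=32, q=3
  k=3: a=1, p=43, q=4
  k=4: a=2, p=118, q=11
  k=5: a=2, p=279, q=26

279/26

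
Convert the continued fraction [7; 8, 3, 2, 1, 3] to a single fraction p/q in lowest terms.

2186/307

Using pₖ = aₖpₖ₋₁ + pₖ₋₂ and qₖ = aₖqₖ₋₁ + qₖ₋₂:
  k=0: a=7, p=7, q=1
  k=1: a=8, p=57, q=8
  k=2: a=3, p=178, q=25
  k=3: a=2, p=413, q=58
  k=4: a=1, p=591, q=83
  k=5: a=3, p=2186, q=307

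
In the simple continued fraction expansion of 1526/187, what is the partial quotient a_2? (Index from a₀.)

4

1526 = 8·187 + 30   →  a_0 = 8
187 = 6·30 + 7   →  a_1 = 6
30 = 4·7 + 2   →  a_2 = 4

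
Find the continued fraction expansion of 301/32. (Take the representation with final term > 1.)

301 = 9×32 + 13
32 = 2×13 + 6
13 = 2×6 + 1
6 = 6×1 + 0  (stop)
So 301/32 = [9; 2, 2, 6].

[9; 2, 2, 6]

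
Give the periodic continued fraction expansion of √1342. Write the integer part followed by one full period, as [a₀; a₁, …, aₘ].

a₀ = ⌊√1342⌋ = 36.

[36; 1, 1, 1, 2, 1, 1, 1, 72]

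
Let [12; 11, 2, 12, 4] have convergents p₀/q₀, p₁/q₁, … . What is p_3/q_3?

3469/287

Using pₖ = aₖpₖ₋₁ + pₖ₋₂, qₖ = aₖqₖ₋₁ + qₖ₋₂ (with p₋₁=1, p₋₂=0, q₋₁=0, q₋₂=1):
  k=0: a=12, p=12, q=1
  k=1: a=11, p=133, q=11
  k=2: a=2, p=278, q=23
  k=3: a=12, p=3469, q=287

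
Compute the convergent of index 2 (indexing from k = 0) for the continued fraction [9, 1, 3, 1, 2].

39/4

Using pₖ = aₖpₖ₋₁ + pₖ₋₂, qₖ = aₖqₖ₋₁ + qₖ₋₂ (with p₋₁=1, p₋₂=0, q₋₁=0, q₋₂=1):
  k=0: a=9, p=9, q=1
  k=1: a=1, p=10, q=1
  k=2: a=3, p=39, q=4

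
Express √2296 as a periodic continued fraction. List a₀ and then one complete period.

[47; 1, 10, 1, 94]

a₀ = ⌊√2296⌋ = 47.
With m₀=0, d₀=1 and mₖ₊₁ = dₖaₖ − mₖ, dₖ₊₁ = (n − mₖ₊₁²)/dₖ, aₖ₊₁ = ⌊(a₀+mₖ₊₁)/dₖ₊₁⌋:
  k=1: m=47, d=87, a=1
  k=2: m=40, d=8, a=10
  k=3: m=40, d=87, a=1
  k=4: m=47, d=1, a=94
d=1 and a=2a₀=94 at k=4, so the next step gives (m, d) = (47, 87) again — its k=1 value — and the period has length 4.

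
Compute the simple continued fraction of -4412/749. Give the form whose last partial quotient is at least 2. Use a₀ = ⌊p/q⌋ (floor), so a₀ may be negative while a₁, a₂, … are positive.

-4412 = -6×749 + 82
749 = 9×82 + 11
82 = 7×11 + 5
11 = 2×5 + 1
5 = 5×1 + 0  (stop)
So -4412/749 = [-6; 9, 7, 2, 5].

[-6; 9, 7, 2, 5]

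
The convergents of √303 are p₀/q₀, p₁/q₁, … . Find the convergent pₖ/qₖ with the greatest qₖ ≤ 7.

87/5

√303 = [17; 2, 2, 5, 2, 2, 34, …] (period length 6).
Convergents:
  p_0/q_0 = 17/1
  p_1/q_1 = 35/2
  p_2/q_2 = 87/5
  p_3/q_3 = 470/27
q_2 = 5 ≤ 7 < 27 = q_3, so the answer is 87/5.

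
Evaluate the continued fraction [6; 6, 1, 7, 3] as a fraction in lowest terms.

Fold from the inside: start with 3/1.
  7 + 1/3 = 22/3
  1 + 3/22 = 25/22
  6 + 22/25 = 172/25
  6 + 25/172 = 1057/172

1057/172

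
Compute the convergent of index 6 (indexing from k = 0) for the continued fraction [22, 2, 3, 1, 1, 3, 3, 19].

Using pₖ = aₖpₖ₋₁ + pₖ₋₂, qₖ = aₖqₖ₋₁ + qₖ₋₂ (with p₋₁=1, p₋₂=0, q₋₁=0, q₋₂=1):
  k=0: a=22, p=22, q=1
  k=1: a=2, p=45, q=2
  k=2: a=3, p=157, q=7
  k=3: a=1, p=202, q=9
  k=4: a=1, p=359, q=16
  k=5: a=3, p=1279, q=57
  k=6: a=3, p=4196, q=187

4196/187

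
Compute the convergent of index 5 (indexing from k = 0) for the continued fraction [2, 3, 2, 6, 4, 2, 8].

959/419

Using pₖ = aₖpₖ₋₁ + pₖ₋₂, qₖ = aₖqₖ₋₁ + qₖ₋₂ (with p₋₁=1, p₋₂=0, q₋₁=0, q₋₂=1):
  k=0: a=2, p=2, q=1
  k=1: a=3, p=7, q=3
  k=2: a=2, p=16, q=7
  k=3: a=6, p=103, q=45
  k=4: a=4, p=428, q=187
  k=5: a=2, p=959, q=419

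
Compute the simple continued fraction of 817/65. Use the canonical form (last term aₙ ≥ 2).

817 = 12*65 + 37
65 = 1*37 + 28
37 = 1*28 + 9
28 = 3*9 + 1
9 = 9*1 + 0  (stop)
So 817/65 = [12; 1, 1, 3, 9].

[12; 1, 1, 3, 9]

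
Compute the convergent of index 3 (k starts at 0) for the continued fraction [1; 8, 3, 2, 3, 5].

65/58

Using pₖ = aₖpₖ₋₁ + pₖ₋₂, qₖ = aₖqₖ₋₁ + qₖ₋₂ (with p₋₁=1, p₋₂=0, q₋₁=0, q₋₂=1):
  k=0: a=1, p=1, q=1
  k=1: a=8, p=9, q=8
  k=2: a=3, p=28, q=25
  k=3: a=2, p=65, q=58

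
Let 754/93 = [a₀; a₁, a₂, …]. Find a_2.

3

754 = 8·93 + 10   →  a_0 = 8
93 = 9·10 + 3   →  a_1 = 9
10 = 3·3 + 1   →  a_2 = 3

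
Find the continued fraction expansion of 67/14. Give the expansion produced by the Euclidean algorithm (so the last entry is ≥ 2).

[4; 1, 3, 1, 2]

67 = 4*14 + 11
14 = 1*11 + 3
11 = 3*3 + 2
3 = 1*2 + 1
2 = 2*1 + 0  (stop)
So 67/14 = [4; 1, 3, 1, 2].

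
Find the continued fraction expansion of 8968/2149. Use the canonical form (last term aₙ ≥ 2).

[4; 5, 1, 3, 2, 13, 3]

8968 = 4×2149 + 372
2149 = 5×372 + 289
372 = 1×289 + 83
289 = 3×83 + 40
83 = 2×40 + 3
40 = 13×3 + 1
3 = 3×1 + 0  (stop)
So 8968/2149 = [4; 5, 1, 3, 2, 13, 3].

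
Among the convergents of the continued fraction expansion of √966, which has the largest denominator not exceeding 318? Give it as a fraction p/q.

4631/149

√966 = [31; 12, 2, 2, 2, 12, 62, …] (period length 6).
Convergents:
  p_0/q_0 = 31/1
  p_1/q_1 = 373/12
  p_2/q_2 = 777/25
  p_3/q_3 = 1927/62
  p_4/q_4 = 4631/149
  p_5/q_5 = 57499/1850
q_4 = 149 ≤ 318 < 1850 = q_5, so the answer is 4631/149.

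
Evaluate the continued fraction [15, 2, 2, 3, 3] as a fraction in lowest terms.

Fold from the inside: start with 3/1.
  3 + 1/3 = 10/3
  2 + 3/10 = 23/10
  2 + 10/23 = 56/23
  15 + 23/56 = 863/56

863/56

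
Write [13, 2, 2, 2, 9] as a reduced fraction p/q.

1516/113

Using pₖ = aₖpₖ₋₁ + pₖ₋₂ and qₖ = aₖqₖ₋₁ + qₖ₋₂:
  k=0: a=13, p=13, q=1
  k=1: a=2, p=27, q=2
  k=2: a=2, p=67, q=5
  k=3: a=2, p=161, q=12
  k=4: a=9, p=1516, q=113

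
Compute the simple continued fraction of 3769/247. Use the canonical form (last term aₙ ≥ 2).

3769 = 15·247 + 64
247 = 3·64 + 55
64 = 1·55 + 9
55 = 6·9 + 1
9 = 9·1 + 0  (stop)
So 3769/247 = [15; 3, 1, 6, 9].

[15; 3, 1, 6, 9]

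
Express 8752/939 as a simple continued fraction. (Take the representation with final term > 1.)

[9; 3, 8, 2, 1, 3, 3]

8752 = 9*939 + 301
939 = 3*301 + 36
301 = 8*36 + 13
36 = 2*13 + 10
13 = 1*10 + 3
10 = 3*3 + 1
3 = 3*1 + 0  (stop)
So 8752/939 = [9; 3, 8, 2, 1, 3, 3].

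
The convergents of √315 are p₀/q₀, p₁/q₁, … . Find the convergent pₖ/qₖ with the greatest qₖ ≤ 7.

71/4

√315 = [17; 1, 2, 1, 34, …] (period length 4).
Convergents:
  p_0/q_0 = 17/1
  p_1/q_1 = 18/1
  p_2/q_2 = 53/3
  p_3/q_3 = 71/4
  p_4/q_4 = 2467/139
q_3 = 4 ≤ 7 < 139 = q_4, so the answer is 71/4.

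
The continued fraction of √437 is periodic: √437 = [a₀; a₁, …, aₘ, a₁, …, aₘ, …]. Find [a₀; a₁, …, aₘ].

[20; 1, 9, 2, 9, 1, 40]

a₀ = ⌊√437⌋ = 20.
With m₀=0, d₀=1 and mₖ₊₁ = dₖaₖ − mₖ, dₖ₊₁ = (n − mₖ₊₁²)/dₖ, aₖ₊₁ = ⌊(a₀+mₖ₊₁)/dₖ₊₁⌋:
  k=1: m=20, d=37, a=1
  k=2: m=17, d=4, a=9
  k=3: m=19, d=19, a=2
  k=4: m=19, d=4, a=9
  k=5: m=17, d=37, a=1
  k=6: m=20, d=1, a=40
d=1 and a=2a₀=40 at k=6, so the next step gives (m, d) = (20, 37) again — its k=1 value — and the period has length 6.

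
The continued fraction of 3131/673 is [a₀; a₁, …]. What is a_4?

7

3131 = 4·673 + 439   →  a_0 = 4
673 = 1·439 + 234   →  a_1 = 1
439 = 1·234 + 205   →  a_2 = 1
234 = 1·205 + 29   →  a_3 = 1
205 = 7·29 + 2   →  a_4 = 7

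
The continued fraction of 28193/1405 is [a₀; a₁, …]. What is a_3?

28193 = 20·1405 + 93   →  a_0 = 20
1405 = 15·93 + 10   →  a_1 = 15
93 = 9·10 + 3   →  a_2 = 9
10 = 3·3 + 1   →  a_3 = 3

3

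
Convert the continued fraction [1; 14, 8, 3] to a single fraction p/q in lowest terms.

Using pₖ = aₖpₖ₋₁ + pₖ₋₂ and qₖ = aₖqₖ₋₁ + qₖ₋₂:
  k=0: a=1, p=1, q=1
  k=1: a=14, p=15, q=14
  k=2: a=8, p=121, q=113
  k=3: a=3, p=378, q=353

378/353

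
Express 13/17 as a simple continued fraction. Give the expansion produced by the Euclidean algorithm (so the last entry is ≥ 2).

13 = 0·17 + 13
17 = 1·13 + 4
13 = 3·4 + 1
4 = 4·1 + 0  (stop)
So 13/17 = [0; 1, 3, 4].

[0; 1, 3, 4]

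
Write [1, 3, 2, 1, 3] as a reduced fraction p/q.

Fold from the inside: start with 3/1.
  1 + 1/3 = 4/3
  2 + 3/4 = 11/4
  3 + 4/11 = 37/11
  1 + 11/37 = 48/37

48/37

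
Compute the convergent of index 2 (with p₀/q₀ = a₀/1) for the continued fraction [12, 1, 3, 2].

51/4

Using pₖ = aₖpₖ₋₁ + pₖ₋₂, qₖ = aₖqₖ₋₁ + qₖ₋₂ (with p₋₁=1, p₋₂=0, q₋₁=0, q₋₂=1):
  k=0: a=12, p=12, q=1
  k=1: a=1, p=13, q=1
  k=2: a=3, p=51, q=4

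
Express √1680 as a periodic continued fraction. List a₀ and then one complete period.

[40; 1, 80]

a₀ = ⌊√1680⌋ = 40.
With m₀=0, d₀=1 and mₖ₊₁ = dₖaₖ − mₖ, dₖ₊₁ = (n − mₖ₊₁²)/dₖ, aₖ₊₁ = ⌊(a₀+mₖ₊₁)/dₖ₊₁⌋:
  k=1: m=40, d=80, a=1
  k=2: m=40, d=1, a=80
d=1 and a=2a₀=80 at k=2, so the next step gives (m, d) = (40, 80) again — its k=1 value — and the period has length 2.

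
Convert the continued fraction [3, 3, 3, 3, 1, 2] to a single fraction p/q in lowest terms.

393/119

Fold from the inside: start with 2/1.
  1 + 1/2 = 3/2
  3 + 2/3 = 11/3
  3 + 3/11 = 36/11
  3 + 11/36 = 119/36
  3 + 36/119 = 393/119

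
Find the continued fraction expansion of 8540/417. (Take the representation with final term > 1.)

[20; 2, 11, 1, 3, 4]

8540 = 20·417 + 200
417 = 2·200 + 17
200 = 11·17 + 13
17 = 1·13 + 4
13 = 3·4 + 1
4 = 4·1 + 0  (stop)
So 8540/417 = [20; 2, 11, 1, 3, 4].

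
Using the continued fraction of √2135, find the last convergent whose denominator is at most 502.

7624/165

√2135 = [46; 4, 1, 5, 1, 4, 92, …] (period length 6).
Convergents:
  p_0/q_0 = 46/1
  p_1/q_1 = 185/4
  p_2/q_2 = 231/5
  p_3/q_3 = 1340/29
  p_4/q_4 = 1571/34
  p_5/q_5 = 7624/165
  p_6/q_6 = 702979/15214
q_5 = 165 ≤ 502 < 15214 = q_6, so the answer is 7624/165.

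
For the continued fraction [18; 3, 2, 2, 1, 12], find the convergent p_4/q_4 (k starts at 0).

Using pₖ = aₖpₖ₋₁ + pₖ₋₂, qₖ = aₖqₖ₋₁ + qₖ₋₂ (with p₋₁=1, p₋₂=0, q₋₁=0, q₋₂=1):
  k=0: a=18, p=18, q=1
  k=1: a=3, p=55, q=3
  k=2: a=2, p=128, q=7
  k=3: a=2, p=311, q=17
  k=4: a=1, p=439, q=24

439/24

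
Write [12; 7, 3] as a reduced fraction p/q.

Using pₖ = aₖpₖ₋₁ + pₖ₋₂ and qₖ = aₖqₖ₋₁ + qₖ₋₂:
  k=0: a=12, p=12, q=1
  k=1: a=7, p=85, q=7
  k=2: a=3, p=267, q=22

267/22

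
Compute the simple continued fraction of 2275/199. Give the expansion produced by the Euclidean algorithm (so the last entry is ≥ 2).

2275 = 11*199 + 86
199 = 2*86 + 27
86 = 3*27 + 5
27 = 5*5 + 2
5 = 2*2 + 1
2 = 2*1 + 0  (stop)
So 2275/199 = [11; 2, 3, 5, 2, 2].

[11; 2, 3, 5, 2, 2]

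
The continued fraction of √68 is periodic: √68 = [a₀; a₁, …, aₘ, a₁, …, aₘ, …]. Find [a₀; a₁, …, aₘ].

[8; 4, 16]

a₀ = ⌊√68⌋ = 8.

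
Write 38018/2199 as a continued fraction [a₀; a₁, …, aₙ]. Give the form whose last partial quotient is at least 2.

[17; 3, 2, 6, 3, 1, 11]

38018 = 17×2199 + 635
2199 = 3×635 + 294
635 = 2×294 + 47
294 = 6×47 + 12
47 = 3×12 + 11
12 = 1×11 + 1
11 = 11×1 + 0  (stop)
So 38018/2199 = [17; 3, 2, 6, 3, 1, 11].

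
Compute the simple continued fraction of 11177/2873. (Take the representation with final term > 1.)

[3; 1, 8, 8, 3, 2, 5]

11177 = 3×2873 + 2558
2873 = 1×2558 + 315
2558 = 8×315 + 38
315 = 8×38 + 11
38 = 3×11 + 5
11 = 2×5 + 1
5 = 5×1 + 0  (stop)
So 11177/2873 = [3; 1, 8, 8, 3, 2, 5].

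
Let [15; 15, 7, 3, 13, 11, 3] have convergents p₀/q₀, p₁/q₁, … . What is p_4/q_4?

66818/4435

Using pₖ = aₖpₖ₋₁ + pₖ₋₂, qₖ = aₖqₖ₋₁ + qₖ₋₂ (with p₋₁=1, p₋₂=0, q₋₁=0, q₋₂=1):
  k=0: a=15, p=15, q=1
  k=1: a=15, p=226, q=15
  k=2: a=7, p=1597, q=106
  k=3: a=3, p=5017, q=333
  k=4: a=13, p=66818, q=4435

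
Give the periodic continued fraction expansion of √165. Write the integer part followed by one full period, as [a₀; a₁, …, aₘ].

[12; 1, 5, 2, 5, 1, 24]

a₀ = ⌊√165⌋ = 12.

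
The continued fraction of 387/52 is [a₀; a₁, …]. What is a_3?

387 = 7·52 + 23   →  a_0 = 7
52 = 2·23 + 6   →  a_1 = 2
23 = 3·6 + 5   →  a_2 = 3
6 = 1·5 + 1   →  a_3 = 1

1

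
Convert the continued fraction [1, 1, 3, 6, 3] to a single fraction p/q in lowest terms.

139/79

Fold from the inside: start with 3/1.
  6 + 1/3 = 19/3
  3 + 3/19 = 60/19
  1 + 19/60 = 79/60
  1 + 60/79 = 139/79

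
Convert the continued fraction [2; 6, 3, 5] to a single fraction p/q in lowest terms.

Using pₖ = aₖpₖ₋₁ + pₖ₋₂ and qₖ = aₖqₖ₋₁ + qₖ₋₂:
  k=0: a=2, p=2, q=1
  k=1: a=6, p=13, q=6
  k=2: a=3, p=41, q=19
  k=3: a=5, p=218, q=101

218/101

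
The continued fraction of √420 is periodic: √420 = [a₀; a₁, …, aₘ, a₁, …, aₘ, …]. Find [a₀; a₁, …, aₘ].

[20; 2, 40]

a₀ = ⌊√420⌋ = 20.
With m₀=0, d₀=1 and mₖ₊₁ = dₖaₖ − mₖ, dₖ₊₁ = (n − mₖ₊₁²)/dₖ, aₖ₊₁ = ⌊(a₀+mₖ₊₁)/dₖ₊₁⌋:
  k=1: m=20, d=20, a=2
  k=2: m=20, d=1, a=40
d=1 and a=2a₀=40 at k=2, so the next step gives (m, d) = (20, 20) again — its k=1 value — and the period has length 2.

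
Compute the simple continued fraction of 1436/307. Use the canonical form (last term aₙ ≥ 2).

1436 = 4·307 + 208
307 = 1·208 + 99
208 = 2·99 + 10
99 = 9·10 + 9
10 = 1·9 + 1
9 = 9·1 + 0  (stop)
So 1436/307 = [4; 1, 2, 9, 1, 9].

[4; 1, 2, 9, 1, 9]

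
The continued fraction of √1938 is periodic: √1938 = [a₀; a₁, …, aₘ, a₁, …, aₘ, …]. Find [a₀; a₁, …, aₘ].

[44; 44, 88]

a₀ = ⌊√1938⌋ = 44.
With m₀=0, d₀=1 and mₖ₊₁ = dₖaₖ − mₖ, dₖ₊₁ = (n − mₖ₊₁²)/dₖ, aₖ₊₁ = ⌊(a₀+mₖ₊₁)/dₖ₊₁⌋:
  k=1: m=44, d=2, a=44
  k=2: m=44, d=1, a=88
d=1 and a=2a₀=88 at k=2, so the next step gives (m, d) = (44, 2) again — its k=1 value — and the period has length 2.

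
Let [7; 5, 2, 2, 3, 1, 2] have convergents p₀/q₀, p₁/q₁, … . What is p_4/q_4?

Using pₖ = aₖpₖ₋₁ + pₖ₋₂, qₖ = aₖqₖ₋₁ + qₖ₋₂ (with p₋₁=1, p₋₂=0, q₋₁=0, q₋₂=1):
  k=0: a=7, p=7, q=1
  k=1: a=5, p=36, q=5
  k=2: a=2, p=79, q=11
  k=3: a=2, p=194, q=27
  k=4: a=3, p=661, q=92

661/92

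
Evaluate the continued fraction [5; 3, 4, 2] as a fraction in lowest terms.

Fold from the inside: start with 2/1.
  4 + 1/2 = 9/2
  3 + 2/9 = 29/9
  5 + 9/29 = 154/29

154/29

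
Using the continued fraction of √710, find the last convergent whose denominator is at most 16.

373/14

√710 = [26; 1, 1, 1, 4, 1, 1, 1, 52, …] (period length 8).
Convergents:
  p_0/q_0 = 26/1
  p_1/q_1 = 27/1
  p_2/q_2 = 53/2
  p_3/q_3 = 80/3
  p_4/q_4 = 373/14
  p_5/q_5 = 453/17
q_4 = 14 ≤ 16 < 17 = q_5, so the answer is 373/14.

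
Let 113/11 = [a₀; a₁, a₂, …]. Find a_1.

113 = 10·11 + 3   →  a_0 = 10
11 = 3·3 + 2   →  a_1 = 3

3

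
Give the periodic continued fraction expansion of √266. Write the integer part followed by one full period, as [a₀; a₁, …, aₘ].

a₀ = ⌊√266⌋ = 16.
With m₀=0, d₀=1 and mₖ₊₁ = dₖaₖ − mₖ, dₖ₊₁ = (n − mₖ₊₁²)/dₖ, aₖ₊₁ = ⌊(a₀+mₖ₊₁)/dₖ₊₁⌋:
  k=1: m=16, d=10, a=3
  k=2: m=14, d=7, a=4
  k=3: m=14, d=10, a=3
  k=4: m=16, d=1, a=32
d=1 and a=2a₀=32 at k=4, so the next step gives (m, d) = (16, 10) again — its k=1 value — and the period has length 4.

[16; 3, 4, 3, 32]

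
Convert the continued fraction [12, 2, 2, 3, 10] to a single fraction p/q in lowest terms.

2172/175

Fold from the inside: start with 10/1.
  3 + 1/10 = 31/10
  2 + 10/31 = 72/31
  2 + 31/72 = 175/72
  12 + 72/175 = 2172/175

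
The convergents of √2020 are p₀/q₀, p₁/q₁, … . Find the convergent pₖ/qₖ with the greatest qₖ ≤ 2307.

√2020 = [44; 1, 16, 1, 88, …] (period length 4).
Convergents:
  p_0/q_0 = 44/1
  p_1/q_1 = 45/1
  p_2/q_2 = 764/17
  p_3/q_3 = 809/18
  p_4/q_4 = 71956/1601
  p_5/q_5 = 72765/1619
  p_6/q_6 = 1236196/27505
q_5 = 1619 ≤ 2307 < 27505 = q_6, so the answer is 72765/1619.

72765/1619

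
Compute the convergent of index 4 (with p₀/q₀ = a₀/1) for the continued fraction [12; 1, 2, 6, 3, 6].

Using pₖ = aₖpₖ₋₁ + pₖ₋₂, qₖ = aₖqₖ₋₁ + qₖ₋₂ (with p₋₁=1, p₋₂=0, q₋₁=0, q₋₂=1):
  k=0: a=12, p=12, q=1
  k=1: a=1, p=13, q=1
  k=2: a=2, p=38, q=3
  k=3: a=6, p=241, q=19
  k=4: a=3, p=761, q=60

761/60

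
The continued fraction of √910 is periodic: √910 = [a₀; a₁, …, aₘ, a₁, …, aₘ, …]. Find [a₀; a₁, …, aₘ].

[30; 6, 60]

a₀ = ⌊√910⌋ = 30.
With m₀=0, d₀=1 and mₖ₊₁ = dₖaₖ − mₖ, dₖ₊₁ = (n − mₖ₊₁²)/dₖ, aₖ₊₁ = ⌊(a₀+mₖ₊₁)/dₖ₊₁⌋:
  k=1: m=30, d=10, a=6
  k=2: m=30, d=1, a=60
d=1 and a=2a₀=60 at k=2, so the next step gives (m, d) = (30, 10) again — its k=1 value — and the period has length 2.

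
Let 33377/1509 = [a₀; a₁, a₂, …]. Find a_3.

3

33377 = 22·1509 + 179   →  a_0 = 22
1509 = 8·179 + 77   →  a_1 = 8
179 = 2·77 + 25   →  a_2 = 2
77 = 3·25 + 2   →  a_3 = 3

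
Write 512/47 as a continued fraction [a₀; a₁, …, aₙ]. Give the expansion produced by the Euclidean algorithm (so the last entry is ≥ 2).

[10; 1, 8, 2, 2]

512 = 10·47 + 42
47 = 1·42 + 5
42 = 8·5 + 2
5 = 2·2 + 1
2 = 2·1 + 0  (stop)
So 512/47 = [10; 1, 8, 2, 2].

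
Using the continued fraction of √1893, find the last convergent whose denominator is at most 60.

√1893 = [43; 1, 1, 28, 1, 1, 86, …] (period length 6).
Convergents:
  p_0/q_0 = 43/1
  p_1/q_1 = 44/1
  p_2/q_2 = 87/2
  p_3/q_3 = 2480/57
  p_4/q_4 = 2567/59
  p_5/q_5 = 5047/116
q_4 = 59 ≤ 60 < 116 = q_5, so the answer is 2567/59.

2567/59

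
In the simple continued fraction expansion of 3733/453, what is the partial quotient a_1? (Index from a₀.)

3733 = 8·453 + 109   →  a_0 = 8
453 = 4·109 + 17   →  a_1 = 4

4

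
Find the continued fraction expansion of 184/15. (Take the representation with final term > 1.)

184 = 12·15 + 4
15 = 3·4 + 3
4 = 1·3 + 1
3 = 3·1 + 0  (stop)
So 184/15 = [12; 3, 1, 3].

[12; 3, 1, 3]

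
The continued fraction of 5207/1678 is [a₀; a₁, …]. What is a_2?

5207 = 3·1678 + 173   →  a_0 = 3
1678 = 9·173 + 121   →  a_1 = 9
173 = 1·121 + 52   →  a_2 = 1

1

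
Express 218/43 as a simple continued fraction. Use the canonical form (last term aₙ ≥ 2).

218 = 5*43 + 3
43 = 14*3 + 1
3 = 3*1 + 0  (stop)
So 218/43 = [5; 14, 3].

[5; 14, 3]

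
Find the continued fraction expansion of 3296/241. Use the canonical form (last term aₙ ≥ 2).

3296 = 13*241 + 163
241 = 1*163 + 78
163 = 2*78 + 7
78 = 11*7 + 1
7 = 7*1 + 0  (stop)
So 3296/241 = [13; 1, 2, 11, 7].

[13; 1, 2, 11, 7]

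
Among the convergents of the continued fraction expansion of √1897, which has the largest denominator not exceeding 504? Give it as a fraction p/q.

√1897 = [43; 1, 1, 4, 12, 4, 1, 1, 86, …] (period length 8).
Convergents:
  p_0/q_0 = 43/1
  p_1/q_1 = 44/1
  p_2/q_2 = 87/2
  p_3/q_3 = 392/9
  p_4/q_4 = 4791/110
  p_5/q_5 = 19556/449
  p_6/q_6 = 24347/559
q_5 = 449 ≤ 504 < 559 = q_6, so the answer is 19556/449.

19556/449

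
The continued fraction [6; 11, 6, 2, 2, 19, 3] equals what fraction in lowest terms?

Using pₖ = aₖpₖ₋₁ + pₖ₋₂ and qₖ = aₖqₖ₋₁ + qₖ₋₂:
  k=0: a=6, p=6, q=1
  k=1: a=11, p=67, q=11
  k=2: a=6, p=408, q=67
  k=3: a=2, p=883, q=145
  k=4: a=2, p=2174, q=357
  k=5: a=19, p=42189, q=6928
  k=6: a=3, p=128741, q=21141

128741/21141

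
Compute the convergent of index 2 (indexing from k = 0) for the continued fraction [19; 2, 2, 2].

97/5

Using pₖ = aₖpₖ₋₁ + pₖ₋₂, qₖ = aₖqₖ₋₁ + qₖ₋₂ (with p₋₁=1, p₋₂=0, q₋₁=0, q₋₂=1):
  k=0: a=19, p=19, q=1
  k=1: a=2, p=39, q=2
  k=2: a=2, p=97, q=5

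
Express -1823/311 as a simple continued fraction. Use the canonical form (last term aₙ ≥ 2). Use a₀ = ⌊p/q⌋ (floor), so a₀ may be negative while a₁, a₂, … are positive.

-1823 = -6*311 + 43
311 = 7*43 + 10
43 = 4*10 + 3
10 = 3*3 + 1
3 = 3*1 + 0  (stop)
So -1823/311 = [-6; 7, 4, 3, 3].

[-6; 7, 4, 3, 3]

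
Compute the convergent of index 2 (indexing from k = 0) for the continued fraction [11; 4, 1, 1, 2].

Using pₖ = aₖpₖ₋₁ + pₖ₋₂, qₖ = aₖqₖ₋₁ + qₖ₋₂ (with p₋₁=1, p₋₂=0, q₋₁=0, q₋₂=1):
  k=0: a=11, p=11, q=1
  k=1: a=4, p=45, q=4
  k=2: a=1, p=56, q=5

56/5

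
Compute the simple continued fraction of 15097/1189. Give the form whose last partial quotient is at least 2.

[12; 1, 2, 3, 3, 3, 3, 3]

15097 = 12*1189 + 829
1189 = 1*829 + 360
829 = 2*360 + 109
360 = 3*109 + 33
109 = 3*33 + 10
33 = 3*10 + 3
10 = 3*3 + 1
3 = 3*1 + 0  (stop)
So 15097/1189 = [12; 1, 2, 3, 3, 3, 3, 3].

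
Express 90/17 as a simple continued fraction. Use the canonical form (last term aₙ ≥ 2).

[5; 3, 2, 2]

90 = 5*17 + 5
17 = 3*5 + 2
5 = 2*2 + 1
2 = 2*1 + 0  (stop)
So 90/17 = [5; 3, 2, 2].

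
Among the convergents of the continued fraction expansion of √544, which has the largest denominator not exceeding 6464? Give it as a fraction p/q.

√544 = [23; 3, 11, 3, 46, …] (period length 4).
Convergents:
  p_0/q_0 = 23/1
  p_1/q_1 = 70/3
  p_2/q_2 = 793/34
  p_3/q_3 = 2449/105
  p_4/q_4 = 113447/4864
  p_5/q_5 = 342790/14697
q_4 = 4864 ≤ 6464 < 14697 = q_5, so the answer is 113447/4864.

113447/4864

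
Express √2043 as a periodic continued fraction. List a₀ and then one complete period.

a₀ = ⌊√2043⌋ = 45.
With m₀=0, d₀=1 and mₖ₊₁ = dₖaₖ − mₖ, dₖ₊₁ = (n − mₖ₊₁²)/dₖ, aₖ₊₁ = ⌊(a₀+mₖ₊₁)/dₖ₊₁⌋:
  k=1: m=45, d=18, a=5
  k=2: m=45, d=1, a=90
d=1 and a=2a₀=90 at k=2, so the next step gives (m, d) = (45, 18) again — its k=1 value — and the period has length 2.

[45; 5, 90]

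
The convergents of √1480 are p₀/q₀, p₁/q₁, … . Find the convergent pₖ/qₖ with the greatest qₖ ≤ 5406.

100678/2617

√1480 = [38; 2, 8, 19, 8, 2, 76, …] (period length 6).
Convergents:
  p_0/q_0 = 38/1
  p_1/q_1 = 77/2
  p_2/q_2 = 654/17
  p_3/q_3 = 12503/325
  p_4/q_4 = 100678/2617
  p_5/q_5 = 213859/5559
q_4 = 2617 ≤ 5406 < 5559 = q_5, so the answer is 100678/2617.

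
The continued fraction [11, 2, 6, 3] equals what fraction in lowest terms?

470/41

Fold from the inside: start with 3/1.
  6 + 1/3 = 19/3
  2 + 3/19 = 41/19
  11 + 19/41 = 470/41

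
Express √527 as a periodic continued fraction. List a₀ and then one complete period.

a₀ = ⌊√527⌋ = 22.
With m₀=0, d₀=1 and mₖ₊₁ = dₖaₖ − mₖ, dₖ₊₁ = (n − mₖ₊₁²)/dₖ, aₖ₊₁ = ⌊(a₀+mₖ₊₁)/dₖ₊₁⌋:
  k=1: m=22, d=43, a=1
  k=2: m=21, d=2, a=21
  k=3: m=21, d=43, a=1
  k=4: m=22, d=1, a=44
d=1 and a=2a₀=44 at k=4, so the next step gives (m, d) = (22, 43) again — its k=1 value — and the period has length 4.

[22; 1, 21, 1, 44]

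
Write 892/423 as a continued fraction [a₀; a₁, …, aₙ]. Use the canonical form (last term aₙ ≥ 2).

892 = 2*423 + 46
423 = 9*46 + 9
46 = 5*9 + 1
9 = 9*1 + 0  (stop)
So 892/423 = [2; 9, 5, 9].

[2; 9, 5, 9]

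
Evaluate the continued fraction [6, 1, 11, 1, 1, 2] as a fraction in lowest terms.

436/63

Using pₖ = aₖpₖ₋₁ + pₖ₋₂ and qₖ = aₖqₖ₋₁ + qₖ₋₂:
  k=0: a=6, p=6, q=1
  k=1: a=1, p=7, q=1
  k=2: a=11, p=83, q=12
  k=3: a=1, p=90, q=13
  k=4: a=1, p=173, q=25
  k=5: a=2, p=436, q=63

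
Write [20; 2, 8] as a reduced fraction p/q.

Using pₖ = aₖpₖ₋₁ + pₖ₋₂ and qₖ = aₖqₖ₋₁ + qₖ₋₂:
  k=0: a=20, p=20, q=1
  k=1: a=2, p=41, q=2
  k=2: a=8, p=348, q=17

348/17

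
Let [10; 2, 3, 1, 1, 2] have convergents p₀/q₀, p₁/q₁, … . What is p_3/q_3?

94/9

Using pₖ = aₖpₖ₋₁ + pₖ₋₂, qₖ = aₖqₖ₋₁ + qₖ₋₂ (with p₋₁=1, p₋₂=0, q₋₁=0, q₋₂=1):
  k=0: a=10, p=10, q=1
  k=1: a=2, p=21, q=2
  k=2: a=3, p=73, q=7
  k=3: a=1, p=94, q=9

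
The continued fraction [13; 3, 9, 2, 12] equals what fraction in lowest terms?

Fold from the inside: start with 12/1.
  2 + 1/12 = 25/12
  9 + 12/25 = 237/25
  3 + 25/237 = 736/237
  13 + 237/736 = 9805/736

9805/736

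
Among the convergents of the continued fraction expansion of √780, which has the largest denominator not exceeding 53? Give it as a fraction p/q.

√780 = [27; 1, 12, 1, 54, …] (period length 4).
Convergents:
  p_0/q_0 = 27/1
  p_1/q_1 = 28/1
  p_2/q_2 = 363/13
  p_3/q_3 = 391/14
  p_4/q_4 = 21477/769
q_3 = 14 ≤ 53 < 769 = q_4, so the answer is 391/14.

391/14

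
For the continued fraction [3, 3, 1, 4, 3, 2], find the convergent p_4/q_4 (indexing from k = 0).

199/61

Using pₖ = aₖpₖ₋₁ + pₖ₋₂, qₖ = aₖqₖ₋₁ + qₖ₋₂ (with p₋₁=1, p₋₂=0, q₋₁=0, q₋₂=1):
  k=0: a=3, p=3, q=1
  k=1: a=3, p=10, q=3
  k=2: a=1, p=13, q=4
  k=3: a=4, p=62, q=19
  k=4: a=3, p=199, q=61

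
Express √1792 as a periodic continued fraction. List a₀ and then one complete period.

[42; 3, 84]

a₀ = ⌊√1792⌋ = 42.
With m₀=0, d₀=1 and mₖ₊₁ = dₖaₖ − mₖ, dₖ₊₁ = (n − mₖ₊₁²)/dₖ, aₖ₊₁ = ⌊(a₀+mₖ₊₁)/dₖ₊₁⌋:
  k=1: m=42, d=28, a=3
  k=2: m=42, d=1, a=84
d=1 and a=2a₀=84 at k=2, so the next step gives (m, d) = (42, 28) again — its k=1 value — and the period has length 2.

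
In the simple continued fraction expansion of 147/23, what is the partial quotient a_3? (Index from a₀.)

147 = 6·23 + 9   →  a_0 = 6
23 = 2·9 + 5   →  a_1 = 2
9 = 1·5 + 4   →  a_2 = 1
5 = 1·4 + 1   →  a_3 = 1

1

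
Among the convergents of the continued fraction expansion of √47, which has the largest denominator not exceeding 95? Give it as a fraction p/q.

√47 = [6; 1, 5, 1, 12, …] (period length 4).
Convergents:
  p_0/q_0 = 6/1
  p_1/q_1 = 7/1
  p_2/q_2 = 41/6
  p_3/q_3 = 48/7
  p_4/q_4 = 617/90
  p_5/q_5 = 665/97
q_4 = 90 ≤ 95 < 97 = q_5, so the answer is 617/90.

617/90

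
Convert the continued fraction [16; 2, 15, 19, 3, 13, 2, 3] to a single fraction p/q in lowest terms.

Using pₖ = aₖpₖ₋₁ + pₖ₋₂ and qₖ = aₖqₖ₋₁ + qₖ₋₂:
  k=0: a=16, p=16, q=1
  k=1: a=2, p=33, q=2
  k=2: a=15, p=511, q=31
  k=3: a=19, p=9742, q=591
  k=4: a=3, p=29737, q=1804
  k=5: a=13, p=396323, q=24043
  k=6: a=2, p=822383, q=49890
  k=7: a=3, p=2863472, q=173713

2863472/173713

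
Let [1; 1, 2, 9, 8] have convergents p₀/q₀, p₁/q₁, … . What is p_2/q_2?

5/3

Using pₖ = aₖpₖ₋₁ + pₖ₋₂, qₖ = aₖqₖ₋₁ + qₖ₋₂ (with p₋₁=1, p₋₂=0, q₋₁=0, q₋₂=1):
  k=0: a=1, p=1, q=1
  k=1: a=1, p=2, q=1
  k=2: a=2, p=5, q=3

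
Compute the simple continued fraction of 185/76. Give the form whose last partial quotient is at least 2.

[2; 2, 3, 3, 3]

185 = 2·76 + 33
76 = 2·33 + 10
33 = 3·10 + 3
10 = 3·3 + 1
3 = 3·1 + 0  (stop)
So 185/76 = [2; 2, 3, 3, 3].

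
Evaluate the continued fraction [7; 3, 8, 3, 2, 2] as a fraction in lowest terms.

3221/440

Using pₖ = aₖpₖ₋₁ + pₖ₋₂ and qₖ = aₖqₖ₋₁ + qₖ₋₂:
  k=0: a=7, p=7, q=1
  k=1: a=3, p=22, q=3
  k=2: a=8, p=183, q=25
  k=3: a=3, p=571, q=78
  k=4: a=2, p=1325, q=181
  k=5: a=2, p=3221, q=440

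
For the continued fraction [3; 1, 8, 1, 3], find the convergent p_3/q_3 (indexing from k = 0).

39/10

Using pₖ = aₖpₖ₋₁ + pₖ₋₂, qₖ = aₖqₖ₋₁ + qₖ₋₂ (with p₋₁=1, p₋₂=0, q₋₁=0, q₋₂=1):
  k=0: a=3, p=3, q=1
  k=1: a=1, p=4, q=1
  k=2: a=8, p=35, q=9
  k=3: a=1, p=39, q=10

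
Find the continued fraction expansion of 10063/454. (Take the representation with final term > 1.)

10063 = 22*454 + 75
454 = 6*75 + 4
75 = 18*4 + 3
4 = 1*3 + 1
3 = 3*1 + 0  (stop)
So 10063/454 = [22; 6, 18, 1, 3].

[22; 6, 18, 1, 3]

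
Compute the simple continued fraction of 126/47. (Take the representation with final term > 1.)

[2; 1, 2, 7, 2]

126 = 2*47 + 32
47 = 1*32 + 15
32 = 2*15 + 2
15 = 7*2 + 1
2 = 2*1 + 0  (stop)
So 126/47 = [2; 1, 2, 7, 2].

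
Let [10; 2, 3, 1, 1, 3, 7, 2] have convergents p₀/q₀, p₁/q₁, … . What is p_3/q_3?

Using pₖ = aₖpₖ₋₁ + pₖ₋₂, qₖ = aₖqₖ₋₁ + qₖ₋₂ (with p₋₁=1, p₋₂=0, q₋₁=0, q₋₂=1):
  k=0: a=10, p=10, q=1
  k=1: a=2, p=21, q=2
  k=2: a=3, p=73, q=7
  k=3: a=1, p=94, q=9

94/9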